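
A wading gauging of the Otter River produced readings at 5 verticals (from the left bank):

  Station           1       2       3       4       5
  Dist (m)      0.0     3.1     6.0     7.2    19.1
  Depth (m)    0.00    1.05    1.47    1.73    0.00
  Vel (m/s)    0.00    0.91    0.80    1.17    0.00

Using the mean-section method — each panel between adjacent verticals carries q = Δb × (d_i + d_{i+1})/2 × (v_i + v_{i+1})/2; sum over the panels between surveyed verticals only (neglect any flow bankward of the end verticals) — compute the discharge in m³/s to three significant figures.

Panel 1-2: Δb = 3.1 m, d̄ = (0.00+1.05)/2 = 0.525, v̄ = (0.00+0.91)/2 = 0.455 → q = 3.1×0.525×0.455 = 0.7405 m³/s
Panel 2-3: Δb = 2.9 m, d̄ = (1.05+1.47)/2 = 1.26, v̄ = (0.91+0.80)/2 = 0.855 → q = 2.9×1.26×0.855 = 3.124 m³/s
Panel 3-4: Δb = 1.2 m, d̄ = (1.47+1.73)/2 = 1.6, v̄ = (0.80+1.17)/2 = 0.985 → q = 1.2×1.6×0.985 = 1.891 m³/s
Panel 4-5: Δb = 11.9 m, d̄ = (1.73+0.00)/2 = 0.865, v̄ = (1.17+0.00)/2 = 0.585 → q = 11.9×0.865×0.585 = 6.022 m³/s
Q = Σ q = 11.78 m³/s

11.8 m³/s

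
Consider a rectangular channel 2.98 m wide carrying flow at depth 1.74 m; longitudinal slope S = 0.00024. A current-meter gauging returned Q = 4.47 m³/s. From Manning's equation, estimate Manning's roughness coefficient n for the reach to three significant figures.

A = b·y = 2.98 × 1.74 = 5.185 m²
P = b + 2y = 2.98 + 2×1.74 = 6.460 m
R = A/P = 5.185/6.460 = 0.8027 m
n = (1/Q)·A·R^(2/3)·S^(1/2) = (1/4.47) × 5.185 × 0.8637 × 0.01549 = 0.01552

0.0155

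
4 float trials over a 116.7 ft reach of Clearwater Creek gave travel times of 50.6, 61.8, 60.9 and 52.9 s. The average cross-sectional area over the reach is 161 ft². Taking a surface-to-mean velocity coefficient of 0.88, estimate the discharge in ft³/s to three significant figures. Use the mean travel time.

t̄ = (50.6 + 61.8 + 60.9 + 52.9) / 4 = 56.55 s
v_surface = L / t̄ = 116.7 / 56.55 = 2.064 ft/s
v_mean = 0.88 × 2.064 = 1.816 ft/s
Q = A × v_mean = 161 × 1.816 = 292.4 ft³/s

292 ft³/s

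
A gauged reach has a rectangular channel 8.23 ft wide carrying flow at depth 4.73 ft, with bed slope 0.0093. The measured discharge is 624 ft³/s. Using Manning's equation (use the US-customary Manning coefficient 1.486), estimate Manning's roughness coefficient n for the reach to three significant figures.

0.0151

A = b·y = 8.23 × 4.73 = 38.93 ft²
P = b + 2y = 8.23 + 2×4.73 = 17.69 ft
R = A/P = 38.93/17.69 = 2.201 ft
n = (1.486/Q)·A·R^(2/3)·S^(1/2) = (1.486/624) × 38.93 × 1.692 × 0.09644 = 0.01512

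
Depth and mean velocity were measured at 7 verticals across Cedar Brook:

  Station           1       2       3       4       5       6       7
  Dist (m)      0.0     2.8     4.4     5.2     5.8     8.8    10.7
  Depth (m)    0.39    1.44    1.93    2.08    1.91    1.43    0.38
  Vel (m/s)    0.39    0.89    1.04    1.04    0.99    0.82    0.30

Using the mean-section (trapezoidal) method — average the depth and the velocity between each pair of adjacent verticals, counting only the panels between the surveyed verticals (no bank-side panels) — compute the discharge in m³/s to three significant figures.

Panel 1-2: Δb = 2.8 m, d̄ = (0.39+1.44)/2 = 0.915, v̄ = (0.39+0.89)/2 = 0.64 → q = 2.8×0.915×0.64 = 1.640 m³/s
Panel 2-3: Δb = 1.6 m, d̄ = (1.44+1.93)/2 = 1.685, v̄ = (0.89+1.04)/2 = 0.965 → q = 1.6×1.685×0.965 = 2.602 m³/s
Panel 3-4: Δb = 0.8 m, d̄ = (1.93+2.08)/2 = 2.005, v̄ = (1.04+1.04)/2 = 1.04 → q = 0.8×2.005×1.04 = 1.668 m³/s
Panel 4-5: Δb = 0.6 m, d̄ = (2.08+1.91)/2 = 1.995, v̄ = (1.04+0.99)/2 = 1.015 → q = 0.6×1.995×1.015 = 1.215 m³/s
Panel 5-6: Δb = 3 m, d̄ = (1.91+1.43)/2 = 1.67, v̄ = (0.99+0.82)/2 = 0.905 → q = 3×1.67×0.905 = 4.534 m³/s
Panel 6-7: Δb = 1.9 m, d̄ = (1.43+0.38)/2 = 0.905, v̄ = (0.82+0.30)/2 = 0.56 → q = 1.9×0.905×0.56 = 0.9629 m³/s
Q = Σ q = 12.62 m³/s

12.6 m³/s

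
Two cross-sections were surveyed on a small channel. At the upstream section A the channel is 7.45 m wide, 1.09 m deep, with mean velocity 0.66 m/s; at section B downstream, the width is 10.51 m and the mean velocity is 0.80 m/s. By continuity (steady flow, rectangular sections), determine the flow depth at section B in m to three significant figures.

0.637 m

Q = A₁V₁ = (7.45×1.09) × 0.66 = 5.360 m³/s
d₂ = Q/(b₂ V₂) = 5.360/(10.51×0.80) = 0.6374 m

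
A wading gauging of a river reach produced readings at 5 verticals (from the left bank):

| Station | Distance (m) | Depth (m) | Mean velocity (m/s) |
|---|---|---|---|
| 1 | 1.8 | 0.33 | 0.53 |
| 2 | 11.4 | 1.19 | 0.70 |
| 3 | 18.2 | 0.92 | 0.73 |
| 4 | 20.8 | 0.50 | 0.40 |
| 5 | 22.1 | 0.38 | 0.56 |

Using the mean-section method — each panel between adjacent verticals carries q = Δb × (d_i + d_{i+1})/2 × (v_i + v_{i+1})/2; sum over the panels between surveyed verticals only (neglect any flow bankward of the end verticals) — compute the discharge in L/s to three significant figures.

Panel 1-2: Δb = 9.6 m, d̄ = (0.33+1.19)/2 = 0.76, v̄ = (0.53+0.70)/2 = 0.615 → q = 9.6×0.76×0.615 = 4.487 m³/s
Panel 2-3: Δb = 6.8 m, d̄ = (1.19+0.92)/2 = 1.055, v̄ = (0.70+0.73)/2 = 0.715 → q = 6.8×1.055×0.715 = 5.129 m³/s
Panel 3-4: Δb = 2.6 m, d̄ = (0.92+0.50)/2 = 0.71, v̄ = (0.73+0.40)/2 = 0.565 → q = 2.6×0.71×0.565 = 1.043 m³/s
Panel 4-5: Δb = 1.3 m, d̄ = (0.50+0.38)/2 = 0.44, v̄ = (0.40+0.56)/2 = 0.48 → q = 1.3×0.44×0.48 = 0.2746 m³/s
Q = Σ q = 10.93 m³/s
= 10.93 × 1000 = 10930 L/s

10900 L/s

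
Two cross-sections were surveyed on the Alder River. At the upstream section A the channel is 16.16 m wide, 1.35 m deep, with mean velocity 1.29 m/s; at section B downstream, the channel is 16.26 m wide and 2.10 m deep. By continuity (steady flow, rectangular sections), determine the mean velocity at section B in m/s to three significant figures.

Q = A₁V₁ = (16.16×1.35) × 1.29 = 28.14 m³/s
A₂ = 16.26 × 2.10 = 34.15 m²
V₂ = Q/A₂ = 28.14/34.15 = 0.8242 m/s

0.824 m/s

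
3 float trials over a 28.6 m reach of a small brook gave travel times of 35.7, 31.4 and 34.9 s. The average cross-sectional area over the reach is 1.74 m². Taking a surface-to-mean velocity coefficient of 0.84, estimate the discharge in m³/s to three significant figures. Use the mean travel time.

1.23 m³/s

t̄ = (35.7 + 31.4 + 34.9) / 3 = 34 s
v_surface = L / t̄ = 28.6 / 34 = 0.8412 m/s
v_mean = 0.84 × 0.8412 = 0.7066 m/s
Q = A × v_mean = 1.74 × 0.7066 = 1.229 m³/s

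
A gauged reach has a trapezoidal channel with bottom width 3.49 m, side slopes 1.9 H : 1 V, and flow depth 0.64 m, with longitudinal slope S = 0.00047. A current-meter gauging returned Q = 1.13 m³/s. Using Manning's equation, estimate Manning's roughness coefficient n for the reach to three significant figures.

0.0356

A = (b + z·y)·y = (3.49 + 1.9×0.64)×0.64 = 3.012 m²
P = b + 2y√(1+z²) = 3.49 + 2×0.64×√(1+1.9²) = 6.238 m
R = A/P = 3.012/6.238 = 0.4828 m
n = (1/Q)·A·R^(2/3)·S^(1/2) = (1/1.13) × 3.012 × 0.6154 × 0.02168 = 0.03556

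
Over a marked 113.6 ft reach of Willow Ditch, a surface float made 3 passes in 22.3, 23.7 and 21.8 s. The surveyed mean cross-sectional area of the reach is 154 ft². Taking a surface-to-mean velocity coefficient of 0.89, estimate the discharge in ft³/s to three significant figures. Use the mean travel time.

t̄ = (22.3 + 23.7 + 21.8) / 3 = 22.6 s
v_surface = L / t̄ = 113.6 / 22.6 = 5.027 ft/s
v_mean = 0.89 × 5.027 = 4.474 ft/s
Q = A × v_mean = 154 × 4.474 = 688.9 ft³/s

689 ft³/s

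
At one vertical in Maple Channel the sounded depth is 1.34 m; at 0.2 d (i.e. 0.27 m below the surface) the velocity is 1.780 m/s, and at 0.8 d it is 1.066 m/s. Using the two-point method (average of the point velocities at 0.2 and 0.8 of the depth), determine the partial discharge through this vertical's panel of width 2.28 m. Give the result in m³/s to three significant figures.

v̄ = (1.780 + 1.066) / 2 = 1.423 m/s
q = v̄ × d × w = 1.423 × 1.34 × 2.28 = 4.348 m³/s

4.35 m³/s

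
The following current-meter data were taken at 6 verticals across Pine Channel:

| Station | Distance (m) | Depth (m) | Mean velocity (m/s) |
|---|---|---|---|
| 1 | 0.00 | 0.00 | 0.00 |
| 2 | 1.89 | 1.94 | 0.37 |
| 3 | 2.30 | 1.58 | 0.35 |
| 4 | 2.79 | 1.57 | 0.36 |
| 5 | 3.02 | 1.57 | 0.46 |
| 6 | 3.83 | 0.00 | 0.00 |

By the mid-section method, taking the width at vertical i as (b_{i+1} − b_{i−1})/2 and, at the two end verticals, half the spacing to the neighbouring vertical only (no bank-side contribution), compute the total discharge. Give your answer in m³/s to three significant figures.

w_2 = (2.30 − 0.00)/2 = 1.15 m; q_2 = 0.37 × 1.94 × 1.15 = 0.8255 m³/s
w_3 = (2.79 − 1.89)/2 = 0.45 m; q_3 = 0.35 × 1.58 × 0.45 = 0.2489 m³/s
w_4 = (3.02 − 2.30)/2 = 0.36 m; q_4 = 0.36 × 1.57 × 0.36 = 0.2035 m³/s
w_5 = (3.83 − 2.79)/2 = 0.52 m; q_5 = 0.46 × 1.57 × 0.52 = 0.3755 m³/s
Stations 1, 6 contribute zero (depth or velocity is 0).
Q = Σ qᵢ = 1.653 m³/s

1.65 m³/s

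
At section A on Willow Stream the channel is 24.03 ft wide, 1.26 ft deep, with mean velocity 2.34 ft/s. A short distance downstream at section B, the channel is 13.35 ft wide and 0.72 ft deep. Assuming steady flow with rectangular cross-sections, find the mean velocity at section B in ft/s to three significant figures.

7.37 ft/s

Q = A₁V₁ = (24.03×1.26) × 2.34 = 70.85 ft³/s
A₂ = 13.35 × 0.72 = 9.612 ft²
V₂ = Q/A₂ = 70.85/9.612 = 7.371 ft/s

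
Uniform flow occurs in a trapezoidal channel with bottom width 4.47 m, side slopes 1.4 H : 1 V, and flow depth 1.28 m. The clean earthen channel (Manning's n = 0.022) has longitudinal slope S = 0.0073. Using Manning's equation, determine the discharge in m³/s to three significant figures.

A = (b + z·y)·y = (4.47 + 1.4×1.28)×1.28 = 8.015 m²
P = b + 2y√(1+z²) = 4.47 + 2×1.28×√(1+1.4²) = 8.874 m
R = A/P = 8.015/8.874 = 0.9032 m
Q = (1/n)·A·R^(2/3)·S^(1/2) = (1/0.022) × 8.015 × 0.9032^(2/3) × 0.0073^(1/2) = 29.09 m³/s

29.1 m³/s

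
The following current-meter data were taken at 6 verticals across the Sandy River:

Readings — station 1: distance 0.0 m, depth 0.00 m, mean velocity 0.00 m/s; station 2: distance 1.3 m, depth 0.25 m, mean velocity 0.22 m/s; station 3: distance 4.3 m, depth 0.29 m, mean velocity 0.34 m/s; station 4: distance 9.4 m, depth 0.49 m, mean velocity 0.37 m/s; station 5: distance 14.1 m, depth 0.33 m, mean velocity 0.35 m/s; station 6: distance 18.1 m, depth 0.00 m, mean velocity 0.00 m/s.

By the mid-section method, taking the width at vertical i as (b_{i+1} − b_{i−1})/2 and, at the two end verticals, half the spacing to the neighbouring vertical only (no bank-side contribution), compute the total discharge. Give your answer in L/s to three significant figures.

w_2 = (4.3 − 0.0)/2 = 2.15 m; q_2 = 0.22 × 0.25 × 2.15 = 0.1183 m³/s
w_3 = (9.4 − 1.3)/2 = 4.05 m; q_3 = 0.34 × 0.29 × 4.05 = 0.3993 m³/s
w_4 = (14.1 − 4.3)/2 = 4.9 m; q_4 = 0.37 × 0.49 × 4.9 = 0.8884 m³/s
w_5 = (18.1 − 9.4)/2 = 4.35 m; q_5 = 0.35 × 0.33 × 4.35 = 0.5024 m³/s
Stations 1, 6 contribute zero (depth or velocity is 0).
Q = Σ qᵢ = 1.908 m³/s
= 1.908 × 1000 = 1908 L/s

1910 L/s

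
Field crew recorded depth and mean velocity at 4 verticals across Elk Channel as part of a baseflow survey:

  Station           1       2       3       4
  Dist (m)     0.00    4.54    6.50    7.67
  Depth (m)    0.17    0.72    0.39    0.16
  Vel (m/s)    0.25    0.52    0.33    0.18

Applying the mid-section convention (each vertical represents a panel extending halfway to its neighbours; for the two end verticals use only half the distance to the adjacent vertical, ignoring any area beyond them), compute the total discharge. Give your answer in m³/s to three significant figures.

w_1 = (4.54 − 0.00)/2 = 2.27 m; q_1 = 0.25 × 0.17 × 2.27 = 0.09648 m³/s
w_2 = (6.50 − 0.00)/2 = 3.25 m; q_2 = 0.52 × 0.72 × 3.25 = 1.217 m³/s
w_3 = (7.67 − 4.54)/2 = 1.565 m; q_3 = 0.33 × 0.39 × 1.565 = 0.2014 m³/s
w_4 = (7.67 − 6.50)/2 = 0.585 m; q_4 = 0.18 × 0.16 × 0.585 = 0.01685 m³/s
Q = Σ qᵢ = 1.532 m³/s

1.53 m³/s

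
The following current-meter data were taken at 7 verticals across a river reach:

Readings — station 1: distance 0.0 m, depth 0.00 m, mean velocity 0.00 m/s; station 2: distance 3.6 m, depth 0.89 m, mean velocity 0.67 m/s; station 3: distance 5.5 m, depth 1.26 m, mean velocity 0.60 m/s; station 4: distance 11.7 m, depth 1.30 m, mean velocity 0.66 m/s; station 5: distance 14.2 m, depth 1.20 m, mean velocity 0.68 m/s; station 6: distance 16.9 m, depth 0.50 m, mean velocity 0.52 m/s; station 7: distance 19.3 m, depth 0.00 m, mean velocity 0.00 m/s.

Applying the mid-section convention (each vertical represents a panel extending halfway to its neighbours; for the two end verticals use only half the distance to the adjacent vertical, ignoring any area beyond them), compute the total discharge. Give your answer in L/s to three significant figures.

w_2 = (5.5 − 0.0)/2 = 2.75 m; q_2 = 0.67 × 0.89 × 2.75 = 1.640 m³/s
w_3 = (11.7 − 3.6)/2 = 4.05 m; q_3 = 0.60 × 1.26 × 4.05 = 3.062 m³/s
w_4 = (14.2 − 5.5)/2 = 4.35 m; q_4 = 0.66 × 1.30 × 4.35 = 3.732 m³/s
w_5 = (16.9 − 11.7)/2 = 2.6 m; q_5 = 0.68 × 1.20 × 2.6 = 2.122 m³/s
w_6 = (19.3 − 14.2)/2 = 2.55 m; q_6 = 0.52 × 0.50 × 2.55 = 0.6630 m³/s
Stations 1, 7 contribute zero (depth or velocity is 0).
Q = Σ qᵢ = 11.22 m³/s
= 11.22 × 1000 = 11220 L/s

11200 L/s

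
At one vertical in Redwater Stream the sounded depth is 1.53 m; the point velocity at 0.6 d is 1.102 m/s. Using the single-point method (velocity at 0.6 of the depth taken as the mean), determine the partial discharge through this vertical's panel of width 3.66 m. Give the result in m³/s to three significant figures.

6.17 m³/s

v̄ = v₀.₆ = 1.102 m/s
q = v̄ × d × w = 1.102 × 1.53 × 3.66 = 6.171 m³/s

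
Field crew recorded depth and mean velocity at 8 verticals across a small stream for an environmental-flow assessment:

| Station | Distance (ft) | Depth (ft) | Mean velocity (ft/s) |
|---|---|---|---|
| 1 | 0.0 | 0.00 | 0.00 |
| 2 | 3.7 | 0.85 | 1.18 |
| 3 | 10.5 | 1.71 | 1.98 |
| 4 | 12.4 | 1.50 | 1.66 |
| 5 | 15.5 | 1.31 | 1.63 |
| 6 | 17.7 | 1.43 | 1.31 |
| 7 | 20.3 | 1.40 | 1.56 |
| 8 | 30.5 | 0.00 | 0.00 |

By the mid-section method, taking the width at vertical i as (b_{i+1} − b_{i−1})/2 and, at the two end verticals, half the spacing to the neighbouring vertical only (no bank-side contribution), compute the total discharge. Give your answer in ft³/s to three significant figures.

w_2 = (10.5 − 0.0)/2 = 5.25 ft; q_2 = 1.18 × 0.85 × 5.25 = 5.266 ft³/s
w_3 = (12.4 − 3.7)/2 = 4.35 ft; q_3 = 1.98 × 1.71 × 4.35 = 14.73 ft³/s
w_4 = (15.5 − 10.5)/2 = 2.5 ft; q_4 = 1.66 × 1.50 × 2.5 = 6.225 ft³/s
w_5 = (17.7 − 12.4)/2 = 2.65 ft; q_5 = 1.63 × 1.31 × 2.65 = 5.659 ft³/s
w_6 = (20.3 − 15.5)/2 = 2.4 ft; q_6 = 1.31 × 1.43 × 2.4 = 4.496 ft³/s
w_7 = (30.5 − 17.7)/2 = 6.4 ft; q_7 = 1.56 × 1.40 × 6.4 = 13.98 ft³/s
Stations 1, 8 contribute zero (depth or velocity is 0).
Q = Σ qᵢ = 50.35 ft³/s

50.4 ft³/s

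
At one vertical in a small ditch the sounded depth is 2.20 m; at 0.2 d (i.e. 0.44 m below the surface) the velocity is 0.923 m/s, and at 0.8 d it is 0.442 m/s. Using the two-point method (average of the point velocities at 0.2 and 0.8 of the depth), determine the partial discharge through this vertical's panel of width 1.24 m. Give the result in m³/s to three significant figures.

1.86 m³/s

v̄ = (0.923 + 0.442) / 2 = 0.6825 m/s
q = v̄ × d × w = 0.6825 × 2.20 × 1.24 = 1.862 m³/s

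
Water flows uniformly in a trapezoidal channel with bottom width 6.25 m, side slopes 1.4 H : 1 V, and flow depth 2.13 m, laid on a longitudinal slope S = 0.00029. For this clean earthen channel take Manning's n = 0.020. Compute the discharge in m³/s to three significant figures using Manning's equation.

A = (b + z·y)·y = (6.25 + 1.4×2.13)×2.13 = 19.66 m²
P = b + 2y√(1+z²) = 6.25 + 2×2.13×√(1+1.4²) = 13.58 m
R = A/P = 19.66/13.58 = 1.448 m
Q = (1/n)·A·R^(2/3)·S^(1/2) = (1/0.020) × 19.66 × 1.448^(2/3) × 0.00029^(1/2) = 21.43 m³/s

21.4 m³/s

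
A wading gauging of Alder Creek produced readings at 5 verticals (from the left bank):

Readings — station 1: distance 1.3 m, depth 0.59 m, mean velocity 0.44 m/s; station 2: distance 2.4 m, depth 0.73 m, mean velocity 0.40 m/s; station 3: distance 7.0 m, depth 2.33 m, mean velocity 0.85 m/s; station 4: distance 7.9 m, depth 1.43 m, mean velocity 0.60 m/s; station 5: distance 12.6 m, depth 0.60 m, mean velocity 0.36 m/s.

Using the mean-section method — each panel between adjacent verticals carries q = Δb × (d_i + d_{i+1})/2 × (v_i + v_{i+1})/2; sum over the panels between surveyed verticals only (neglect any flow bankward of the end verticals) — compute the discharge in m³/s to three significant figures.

Panel 1-2: Δb = 1.1 m, d̄ = (0.59+0.73)/2 = 0.66, v̄ = (0.44+0.40)/2 = 0.42 → q = 1.1×0.66×0.42 = 0.3049 m³/s
Panel 2-3: Δb = 4.6 m, d̄ = (0.73+2.33)/2 = 1.53, v̄ = (0.40+0.85)/2 = 0.625 → q = 4.6×1.53×0.625 = 4.399 m³/s
Panel 3-4: Δb = 0.9 m, d̄ = (2.33+1.43)/2 = 1.88, v̄ = (0.85+0.60)/2 = 0.725 → q = 0.9×1.88×0.725 = 1.227 m³/s
Panel 4-5: Δb = 4.7 m, d̄ = (1.43+0.60)/2 = 1.015, v̄ = (0.60+0.36)/2 = 0.48 → q = 4.7×1.015×0.48 = 2.290 m³/s
Q = Σ q = 8.220 m³/s

8.22 m³/s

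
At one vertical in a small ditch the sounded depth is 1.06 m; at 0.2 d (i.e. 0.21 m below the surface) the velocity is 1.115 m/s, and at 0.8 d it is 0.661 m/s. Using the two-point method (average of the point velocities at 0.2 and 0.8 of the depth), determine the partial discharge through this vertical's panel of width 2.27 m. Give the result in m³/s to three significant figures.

2.14 m³/s

v̄ = (1.115 + 0.661) / 2 = 0.8880 m/s
q = v̄ × d × w = 0.8880 × 1.06 × 2.27 = 2.137 m³/s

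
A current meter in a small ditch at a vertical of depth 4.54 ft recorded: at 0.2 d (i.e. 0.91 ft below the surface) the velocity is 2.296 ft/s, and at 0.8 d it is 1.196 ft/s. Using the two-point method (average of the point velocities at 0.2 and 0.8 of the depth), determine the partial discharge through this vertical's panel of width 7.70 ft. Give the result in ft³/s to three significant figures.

v̄ = (2.296 + 1.196) / 2 = 1.746 ft/s
q = v̄ × d × w = 1.746 × 4.54 × 7.70 = 61.04 ft³/s

61.0 ft³/s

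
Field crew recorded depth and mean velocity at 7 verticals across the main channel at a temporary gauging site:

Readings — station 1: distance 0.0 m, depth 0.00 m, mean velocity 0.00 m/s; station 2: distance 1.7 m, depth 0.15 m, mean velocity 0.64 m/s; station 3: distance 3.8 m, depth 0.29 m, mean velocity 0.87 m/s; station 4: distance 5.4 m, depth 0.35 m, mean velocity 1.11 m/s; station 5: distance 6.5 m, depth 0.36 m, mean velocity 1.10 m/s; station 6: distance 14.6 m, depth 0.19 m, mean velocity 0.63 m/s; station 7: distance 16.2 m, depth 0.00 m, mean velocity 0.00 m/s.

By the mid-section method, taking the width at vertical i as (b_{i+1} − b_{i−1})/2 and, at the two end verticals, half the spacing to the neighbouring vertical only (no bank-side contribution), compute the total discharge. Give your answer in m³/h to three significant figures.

w_2 = (3.8 − 0.0)/2 = 1.9 m; q_2 = 0.64 × 0.15 × 1.9 = 0.1824 m³/s
w_3 = (5.4 − 1.7)/2 = 1.85 m; q_3 = 0.87 × 0.29 × 1.85 = 0.4668 m³/s
w_4 = (6.5 − 3.8)/2 = 1.35 m; q_4 = 1.11 × 0.35 × 1.35 = 0.5245 m³/s
w_5 = (14.6 − 5.4)/2 = 4.6 m; q_5 = 1.10 × 0.36 × 4.6 = 1.822 m³/s
w_6 = (16.2 − 6.5)/2 = 4.85 m; q_6 = 0.63 × 0.19 × 4.85 = 0.5805 m³/s
Stations 1, 7 contribute zero (depth or velocity is 0).
Q = Σ qᵢ = 3.576 m³/s
= 3.576 × 3600 = 12870 m³/h

12900 m³/h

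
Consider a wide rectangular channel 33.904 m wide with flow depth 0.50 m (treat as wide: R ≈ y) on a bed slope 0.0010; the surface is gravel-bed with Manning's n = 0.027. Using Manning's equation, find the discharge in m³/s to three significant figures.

A = b·y = 33.904 × 0.50 = 16.95 m²
Wide channel: R ≈ y = 0.50 m
Q = (1/n)·A·R^(2/3)·S^(1/2) = (1/0.027) × 16.95 × 0.5000^(2/3) × 0.0010^(1/2) = 12.51 m³/s

12.5 m³/s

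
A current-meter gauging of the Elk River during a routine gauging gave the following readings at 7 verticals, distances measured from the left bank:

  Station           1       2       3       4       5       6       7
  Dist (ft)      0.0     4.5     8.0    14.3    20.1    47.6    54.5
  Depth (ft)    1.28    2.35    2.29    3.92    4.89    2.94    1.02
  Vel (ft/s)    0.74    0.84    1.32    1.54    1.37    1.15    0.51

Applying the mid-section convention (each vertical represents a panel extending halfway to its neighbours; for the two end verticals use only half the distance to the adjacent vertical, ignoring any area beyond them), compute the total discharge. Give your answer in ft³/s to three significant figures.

233 ft³/s

w_1 = (4.5 − 0.0)/2 = 2.25 ft; q_1 = 0.74 × 1.28 × 2.25 = 2.131 ft³/s
w_2 = (8.0 − 0.0)/2 = 4 ft; q_2 = 0.84 × 2.35 × 4 = 7.896 ft³/s
w_3 = (14.3 − 4.5)/2 = 4.9 ft; q_3 = 1.32 × 2.29 × 4.9 = 14.81 ft³/s
w_4 = (20.1 − 8.0)/2 = 6.05 ft; q_4 = 1.54 × 3.92 × 6.05 = 36.52 ft³/s
w_5 = (47.6 − 14.3)/2 = 16.65 ft; q_5 = 1.37 × 4.89 × 16.65 = 111.5 ft³/s
w_6 = (54.5 − 20.1)/2 = 17.2 ft; q_6 = 1.15 × 2.94 × 17.2 = 58.15 ft³/s
w_7 = (54.5 − 47.6)/2 = 3.45 ft; q_7 = 0.51 × 1.02 × 3.45 = 1.795 ft³/s
Q = Σ qᵢ = 232.9 ft³/s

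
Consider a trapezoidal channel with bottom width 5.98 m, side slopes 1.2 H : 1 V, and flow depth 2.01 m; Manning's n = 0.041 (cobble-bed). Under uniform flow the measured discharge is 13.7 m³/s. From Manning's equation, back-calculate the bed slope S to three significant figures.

0.000725

A = (b + z·y)·y = (5.98 + 1.2×2.01)×2.01 = 16.87 m²
P = b + 2y√(1+z²) = 5.98 + 2×2.01×√(1+1.2²) = 12.26 m
R = A/P = 16.87/12.26 = 1.376 m
S = (Q·n / (1·A·R^(2/3)))² = (13.7×0.041 / (1×16.87×1.237))² = 0.0007246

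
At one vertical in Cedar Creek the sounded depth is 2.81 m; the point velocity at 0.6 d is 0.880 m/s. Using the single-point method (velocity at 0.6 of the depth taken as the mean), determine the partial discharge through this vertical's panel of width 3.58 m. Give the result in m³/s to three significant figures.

8.85 m³/s

v̄ = v₀.₆ = 0.880 m/s
q = v̄ × d × w = 0.8800 × 2.81 × 3.58 = 8.853 m³/s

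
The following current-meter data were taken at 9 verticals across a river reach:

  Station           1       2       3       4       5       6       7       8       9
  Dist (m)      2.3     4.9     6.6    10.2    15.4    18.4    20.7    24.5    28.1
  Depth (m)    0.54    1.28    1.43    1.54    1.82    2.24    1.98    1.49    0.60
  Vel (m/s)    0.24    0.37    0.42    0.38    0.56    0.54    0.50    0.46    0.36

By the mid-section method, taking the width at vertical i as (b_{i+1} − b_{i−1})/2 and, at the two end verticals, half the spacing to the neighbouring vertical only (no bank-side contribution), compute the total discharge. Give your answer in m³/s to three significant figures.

18.7 m³/s

w_1 = (4.9 − 2.3)/2 = 1.3 m; q_1 = 0.24 × 0.54 × 1.3 = 0.1685 m³/s
w_2 = (6.6 − 2.3)/2 = 2.15 m; q_2 = 0.37 × 1.28 × 2.15 = 1.018 m³/s
w_3 = (10.2 − 4.9)/2 = 2.65 m; q_3 = 0.42 × 1.43 × 2.65 = 1.592 m³/s
w_4 = (15.4 − 6.6)/2 = 4.4 m; q_4 = 0.38 × 1.54 × 4.4 = 2.575 m³/s
w_5 = (18.4 − 10.2)/2 = 4.1 m; q_5 = 0.56 × 1.82 × 4.1 = 4.179 m³/s
w_6 = (20.7 − 15.4)/2 = 2.65 m; q_6 = 0.54 × 2.24 × 2.65 = 3.205 m³/s
w_7 = (24.5 − 18.4)/2 = 3.05 m; q_7 = 0.50 × 1.98 × 3.05 = 3.020 m³/s
w_8 = (28.1 − 20.7)/2 = 3.7 m; q_8 = 0.46 × 1.49 × 3.7 = 2.536 m³/s
w_9 = (28.1 − 24.5)/2 = 1.8 m; q_9 = 0.36 × 0.60 × 1.8 = 0.3888 m³/s
Q = Σ qᵢ = 18.68 m³/s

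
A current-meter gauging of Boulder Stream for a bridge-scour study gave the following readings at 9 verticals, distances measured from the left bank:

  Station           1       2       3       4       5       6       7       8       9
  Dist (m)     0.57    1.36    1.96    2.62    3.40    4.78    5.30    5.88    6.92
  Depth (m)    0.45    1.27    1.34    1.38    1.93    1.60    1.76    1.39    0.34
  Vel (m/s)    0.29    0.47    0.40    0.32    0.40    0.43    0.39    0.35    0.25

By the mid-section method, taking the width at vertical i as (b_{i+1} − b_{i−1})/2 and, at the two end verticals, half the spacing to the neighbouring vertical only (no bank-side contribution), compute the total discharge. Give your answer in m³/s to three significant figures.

3.43 m³/s

w_1 = (1.36 − 0.57)/2 = 0.395 m; q_1 = 0.29 × 0.45 × 0.395 = 0.05155 m³/s
w_2 = (1.96 − 0.57)/2 = 0.695 m; q_2 = 0.47 × 1.27 × 0.695 = 0.4148 m³/s
w_3 = (2.62 − 1.36)/2 = 0.63 m; q_3 = 0.40 × 1.34 × 0.63 = 0.3377 m³/s
w_4 = (3.40 − 1.96)/2 = 0.72 m; q_4 = 0.32 × 1.38 × 0.72 = 0.3180 m³/s
w_5 = (4.78 − 2.62)/2 = 1.08 m; q_5 = 0.40 × 1.93 × 1.08 = 0.8338 m³/s
w_6 = (5.30 − 3.40)/2 = 0.95 m; q_6 = 0.43 × 1.60 × 0.95 = 0.6536 m³/s
w_7 = (5.88 − 4.78)/2 = 0.55 m; q_7 = 0.39 × 1.76 × 0.55 = 0.3775 m³/s
w_8 = (6.92 − 5.30)/2 = 0.81 m; q_8 = 0.35 × 1.39 × 0.81 = 0.3941 m³/s
w_9 = (6.92 − 5.88)/2 = 0.52 m; q_9 = 0.25 × 0.34 × 0.52 = 0.04420 m³/s
Q = Σ qᵢ = 3.425 m³/s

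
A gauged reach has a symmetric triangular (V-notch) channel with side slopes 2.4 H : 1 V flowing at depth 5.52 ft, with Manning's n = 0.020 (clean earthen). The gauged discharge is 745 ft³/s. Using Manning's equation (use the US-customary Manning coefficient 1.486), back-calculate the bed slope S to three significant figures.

0.00540

A = z·y² = 2.4×5.52² = 73.13 ft²
P = 2y√(1+z²) = 2×5.52×√(1+2.4²) = 28.70 ft
R = A/P = 73.13/28.70 = 2.548 ft
S = (Q·n / (1.486·A·R^(2/3)))² = (745×0.020 / (1.486×73.13×1.865))² = 0.005403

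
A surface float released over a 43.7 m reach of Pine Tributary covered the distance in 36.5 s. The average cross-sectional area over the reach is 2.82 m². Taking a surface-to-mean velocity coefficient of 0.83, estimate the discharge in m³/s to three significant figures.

v_surface = L / t̄ = 43.7 / 36.5 = 1.197 m/s
v_mean = 0.83 × 1.197 = 0.9937 m/s
Q = A × v_mean = 2.82 × 0.9937 = 2.802 m³/s

2.80 m³/s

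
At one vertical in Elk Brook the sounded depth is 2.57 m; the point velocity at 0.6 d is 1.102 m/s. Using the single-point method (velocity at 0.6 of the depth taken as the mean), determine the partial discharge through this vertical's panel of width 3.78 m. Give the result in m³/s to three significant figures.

10.7 m³/s

v̄ = v₀.₆ = 1.102 m/s
q = v̄ × d × w = 1.102 × 2.57 × 3.78 = 10.71 m³/s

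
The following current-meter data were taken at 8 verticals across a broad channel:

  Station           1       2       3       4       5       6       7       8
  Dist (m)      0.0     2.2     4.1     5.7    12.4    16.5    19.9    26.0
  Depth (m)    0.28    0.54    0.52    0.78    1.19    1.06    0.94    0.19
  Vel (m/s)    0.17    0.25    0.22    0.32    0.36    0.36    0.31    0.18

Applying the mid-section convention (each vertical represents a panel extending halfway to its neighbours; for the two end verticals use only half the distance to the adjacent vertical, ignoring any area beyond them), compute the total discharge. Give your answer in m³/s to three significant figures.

w_1 = (2.2 − 0.0)/2 = 1.1 m; q_1 = 0.17 × 0.28 × 1.1 = 0.05236 m³/s
w_2 = (4.1 − 0.0)/2 = 2.05 m; q_2 = 0.25 × 0.54 × 2.05 = 0.2768 m³/s
w_3 = (5.7 − 2.2)/2 = 1.75 m; q_3 = 0.22 × 0.52 × 1.75 = 0.2002 m³/s
w_4 = (12.4 − 4.1)/2 = 4.15 m; q_4 = 0.32 × 0.78 × 4.15 = 1.036 m³/s
w_5 = (16.5 − 5.7)/2 = 5.4 m; q_5 = 0.36 × 1.19 × 5.4 = 2.313 m³/s
w_6 = (19.9 − 12.4)/2 = 3.75 m; q_6 = 0.36 × 1.06 × 3.75 = 1.431 m³/s
w_7 = (26.0 − 16.5)/2 = 4.75 m; q_7 = 0.31 × 0.94 × 4.75 = 1.384 m³/s
w_8 = (26.0 − 19.9)/2 = 3.05 m; q_8 = 0.18 × 0.19 × 3.05 = 0.1043 m³/s
Q = Σ qᵢ = 6.798 m³/s

6.80 m³/s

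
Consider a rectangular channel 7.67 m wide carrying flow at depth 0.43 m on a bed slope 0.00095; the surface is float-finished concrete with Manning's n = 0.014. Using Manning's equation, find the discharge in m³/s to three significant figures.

3.85 m³/s

A = b·y = 7.67 × 0.43 = 3.298 m²
P = b + 2y = 7.67 + 2×0.43 = 8.530 m
R = A/P = 3.298/8.530 = 0.3866 m
Q = (1/n)·A·R^(2/3)·S^(1/2) = (1/0.014) × 3.298 × 0.3866^(2/3) × 0.00095^(1/2) = 3.854 m³/s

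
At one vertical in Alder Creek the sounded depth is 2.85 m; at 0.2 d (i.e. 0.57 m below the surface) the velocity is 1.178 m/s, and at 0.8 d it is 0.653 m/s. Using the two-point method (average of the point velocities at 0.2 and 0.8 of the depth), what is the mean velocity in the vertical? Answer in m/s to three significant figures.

v̄ = (1.178 + 0.653) / 2 = 0.9155 m/s

0.916 m/s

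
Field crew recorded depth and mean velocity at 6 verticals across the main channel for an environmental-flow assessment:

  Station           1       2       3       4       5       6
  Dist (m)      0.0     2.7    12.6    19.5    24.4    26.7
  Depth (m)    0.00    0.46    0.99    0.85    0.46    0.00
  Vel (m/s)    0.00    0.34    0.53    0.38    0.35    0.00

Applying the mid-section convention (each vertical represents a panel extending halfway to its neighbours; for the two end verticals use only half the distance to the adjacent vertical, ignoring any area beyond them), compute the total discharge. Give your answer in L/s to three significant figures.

w_2 = (12.6 − 0.0)/2 = 6.3 m; q_2 = 0.34 × 0.46 × 6.3 = 0.9853 m³/s
w_3 = (19.5 − 2.7)/2 = 8.4 m; q_3 = 0.53 × 0.99 × 8.4 = 4.407 m³/s
w_4 = (24.4 − 12.6)/2 = 5.9 m; q_4 = 0.38 × 0.85 × 5.9 = 1.906 m³/s
w_5 = (26.7 − 19.5)/2 = 3.6 m; q_5 = 0.35 × 0.46 × 3.6 = 0.5796 m³/s
Stations 1, 6 contribute zero (depth or velocity is 0).
Q = Σ qᵢ = 7.878 m³/s
= 7.878 × 1000 = 7878 L/s

7880 L/s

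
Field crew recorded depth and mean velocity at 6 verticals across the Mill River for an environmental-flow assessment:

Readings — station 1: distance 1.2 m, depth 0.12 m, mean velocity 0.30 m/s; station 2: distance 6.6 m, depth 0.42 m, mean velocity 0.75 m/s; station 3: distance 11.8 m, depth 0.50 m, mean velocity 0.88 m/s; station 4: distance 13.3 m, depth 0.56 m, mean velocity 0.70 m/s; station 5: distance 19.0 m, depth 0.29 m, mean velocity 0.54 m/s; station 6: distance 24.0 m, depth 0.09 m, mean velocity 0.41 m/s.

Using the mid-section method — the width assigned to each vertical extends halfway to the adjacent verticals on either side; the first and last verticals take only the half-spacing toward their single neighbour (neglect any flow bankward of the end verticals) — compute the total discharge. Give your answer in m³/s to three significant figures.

w_1 = (6.6 − 1.2)/2 = 2.7 m; q_1 = 0.30 × 0.12 × 2.7 = 0.09720 m³/s
w_2 = (11.8 − 1.2)/2 = 5.3 m; q_2 = 0.75 × 0.42 × 5.3 = 1.670 m³/s
w_3 = (13.3 − 6.6)/2 = 3.35 m; q_3 = 0.88 × 0.50 × 3.35 = 1.474 m³/s
w_4 = (19.0 − 11.8)/2 = 3.6 m; q_4 = 0.70 × 0.56 × 3.6 = 1.411 m³/s
w_5 = (24.0 − 13.3)/2 = 5.35 m; q_5 = 0.54 × 0.29 × 5.35 = 0.8378 m³/s
w_6 = (24.0 − 19.0)/2 = 2.5 m; q_6 = 0.41 × 0.09 × 2.5 = 0.09225 m³/s
Q = Σ qᵢ = 5.582 m³/s

5.58 m³/s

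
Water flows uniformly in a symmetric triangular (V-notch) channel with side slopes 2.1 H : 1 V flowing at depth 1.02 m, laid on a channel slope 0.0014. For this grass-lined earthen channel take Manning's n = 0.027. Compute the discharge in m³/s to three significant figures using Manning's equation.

1.81 m³/s

A = z·y² = 2.1×1.02² = 2.185 m²
P = 2y√(1+z²) = 2×1.02×√(1+2.1²) = 4.745 m
R = A/P = 2.185/4.745 = 0.4605 m
Q = (1/n)·A·R^(2/3)·S^(1/2) = (1/0.027) × 2.185 × 0.4605^(2/3) × 0.0014^(1/2) = 1.805 m³/s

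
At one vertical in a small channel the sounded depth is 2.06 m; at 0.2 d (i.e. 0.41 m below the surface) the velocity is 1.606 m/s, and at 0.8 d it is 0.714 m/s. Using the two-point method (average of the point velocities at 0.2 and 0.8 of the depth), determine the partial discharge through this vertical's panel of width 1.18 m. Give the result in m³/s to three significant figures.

2.82 m³/s

v̄ = (1.606 + 0.714) / 2 = 1.160 m/s
q = v̄ × d × w = 1.160 × 2.06 × 1.18 = 2.820 m³/s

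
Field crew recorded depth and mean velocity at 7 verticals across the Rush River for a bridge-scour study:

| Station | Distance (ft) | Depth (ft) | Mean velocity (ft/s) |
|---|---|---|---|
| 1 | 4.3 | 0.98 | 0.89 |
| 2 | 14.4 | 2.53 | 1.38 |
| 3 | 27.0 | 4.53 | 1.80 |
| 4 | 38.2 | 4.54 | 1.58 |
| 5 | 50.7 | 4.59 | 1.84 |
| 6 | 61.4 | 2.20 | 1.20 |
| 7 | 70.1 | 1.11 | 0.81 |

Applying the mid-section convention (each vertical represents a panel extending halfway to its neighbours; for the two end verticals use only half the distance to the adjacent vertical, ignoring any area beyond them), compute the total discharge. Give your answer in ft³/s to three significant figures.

354 ft³/s

w_1 = (14.4 − 4.3)/2 = 5.05 ft; q_1 = 0.89 × 0.98 × 5.05 = 4.405 ft³/s
w_2 = (27.0 − 4.3)/2 = 11.35 ft; q_2 = 1.38 × 2.53 × 11.35 = 39.63 ft³/s
w_3 = (38.2 − 14.4)/2 = 11.9 ft; q_3 = 1.80 × 4.53 × 11.9 = 97.03 ft³/s
w_4 = (50.7 − 27.0)/2 = 11.85 ft; q_4 = 1.58 × 4.54 × 11.85 = 85.00 ft³/s
w_5 = (61.4 − 38.2)/2 = 11.6 ft; q_5 = 1.84 × 4.59 × 11.6 = 97.97 ft³/s
w_6 = (70.1 − 50.7)/2 = 9.7 ft; q_6 = 1.20 × 2.20 × 9.7 = 25.61 ft³/s
w_7 = (70.1 − 61.4)/2 = 4.35 ft; q_7 = 0.81 × 1.11 × 4.35 = 3.911 ft³/s
Q = Σ qᵢ = 353.6 ft³/s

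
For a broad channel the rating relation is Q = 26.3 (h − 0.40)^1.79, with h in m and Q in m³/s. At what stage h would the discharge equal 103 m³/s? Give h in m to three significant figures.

h − h₀ = (Q/C)^(1/b) = (103/26.3)^(1/1.79) = 2.144 m
h = 0.40 + 2.144 = 2.544 m

2.54 m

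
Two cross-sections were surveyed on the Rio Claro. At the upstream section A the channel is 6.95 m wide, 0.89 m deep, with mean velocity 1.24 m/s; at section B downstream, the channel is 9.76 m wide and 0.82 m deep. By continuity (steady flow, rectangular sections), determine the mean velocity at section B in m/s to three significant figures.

Q = A₁V₁ = (6.95×0.89) × 1.24 = 7.670 m³/s
A₂ = 9.76 × 0.82 = 8.003 m²
V₂ = Q/A₂ = 7.670/8.003 = 0.9584 m/s

0.958 m/s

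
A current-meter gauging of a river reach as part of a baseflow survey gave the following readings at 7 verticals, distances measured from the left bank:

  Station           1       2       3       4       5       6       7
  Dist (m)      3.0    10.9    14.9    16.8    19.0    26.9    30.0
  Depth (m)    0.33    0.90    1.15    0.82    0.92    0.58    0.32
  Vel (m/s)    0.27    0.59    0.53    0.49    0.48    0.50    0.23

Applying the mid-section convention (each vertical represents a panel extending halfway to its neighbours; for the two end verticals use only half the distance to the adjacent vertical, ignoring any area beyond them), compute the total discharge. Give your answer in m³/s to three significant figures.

10.1 m³/s

w_1 = (10.9 − 3.0)/2 = 3.95 m; q_1 = 0.27 × 0.33 × 3.95 = 0.3519 m³/s
w_2 = (14.9 − 3.0)/2 = 5.95 m; q_2 = 0.59 × 0.90 × 5.95 = 3.159 m³/s
w_3 = (16.8 − 10.9)/2 = 2.95 m; q_3 = 0.53 × 1.15 × 2.95 = 1.798 m³/s
w_4 = (19.0 − 14.9)/2 = 2.05 m; q_4 = 0.49 × 0.82 × 2.05 = 0.8237 m³/s
w_5 = (26.9 − 16.8)/2 = 5.05 m; q_5 = 0.48 × 0.92 × 5.05 = 2.230 m³/s
w_6 = (30.0 − 19.0)/2 = 5.5 m; q_6 = 0.50 × 0.58 × 5.5 = 1.595 m³/s
w_7 = (30.0 − 26.9)/2 = 1.55 m; q_7 = 0.23 × 0.32 × 1.55 = 0.1141 m³/s
Q = Σ qᵢ = 10.07 m³/s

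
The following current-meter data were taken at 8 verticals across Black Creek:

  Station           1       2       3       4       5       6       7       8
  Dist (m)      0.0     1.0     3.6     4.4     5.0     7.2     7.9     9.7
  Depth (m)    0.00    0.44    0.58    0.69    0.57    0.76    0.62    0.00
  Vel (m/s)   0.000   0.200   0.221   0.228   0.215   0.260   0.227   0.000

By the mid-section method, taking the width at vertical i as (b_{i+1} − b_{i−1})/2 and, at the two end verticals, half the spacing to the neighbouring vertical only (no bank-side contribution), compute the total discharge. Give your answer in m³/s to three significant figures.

1.12 m³/s

w_2 = (3.6 − 0.0)/2 = 1.8 m; q_2 = 0.200 × 0.44 × 1.8 = 0.1584 m³/s
w_3 = (4.4 − 1.0)/2 = 1.7 m; q_3 = 0.221 × 0.58 × 1.7 = 0.2179 m³/s
w_4 = (5.0 − 3.6)/2 = 0.7 m; q_4 = 0.228 × 0.69 × 0.7 = 0.1101 m³/s
w_5 = (7.2 − 4.4)/2 = 1.4 m; q_5 = 0.215 × 0.57 × 1.4 = 0.1716 m³/s
w_6 = (7.9 − 5.0)/2 = 1.45 m; q_6 = 0.260 × 0.76 × 1.45 = 0.2865 m³/s
w_7 = (9.7 − 7.2)/2 = 1.25 m; q_7 = 0.227 × 0.62 × 1.25 = 0.1759 m³/s
Stations 1, 8 contribute zero (depth or velocity is 0).
Q = Σ qᵢ = 1.120 m³/s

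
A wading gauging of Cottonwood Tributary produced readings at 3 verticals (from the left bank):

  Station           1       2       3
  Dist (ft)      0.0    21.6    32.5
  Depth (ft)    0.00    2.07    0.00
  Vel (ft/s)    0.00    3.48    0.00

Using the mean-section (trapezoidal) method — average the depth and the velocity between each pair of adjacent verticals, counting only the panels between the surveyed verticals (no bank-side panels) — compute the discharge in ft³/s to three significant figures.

Panel 1-2: Δb = 21.6 ft, d̄ = (0.00+2.07)/2 = 1.035, v̄ = (0.00+3.48)/2 = 1.74 → q = 21.6×1.035×1.74 = 38.90 ft³/s
Panel 2-3: Δb = 10.9 ft, d̄ = (2.07+0.00)/2 = 1.035, v̄ = (3.48+0.00)/2 = 1.74 → q = 10.9×1.035×1.74 = 19.63 ft³/s
Q = Σ q = 58.53 ft³/s

58.5 ft³/s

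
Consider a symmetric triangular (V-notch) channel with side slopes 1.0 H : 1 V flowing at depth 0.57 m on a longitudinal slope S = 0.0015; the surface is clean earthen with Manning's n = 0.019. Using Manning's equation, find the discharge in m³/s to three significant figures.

A = z·y² = 1.0×0.57² = 0.3249 m²
P = 2y√(1+z²) = 2×0.57×√(1+1.0²) = 1.612 m
R = A/P = 0.3249/1.612 = 0.2015 m
Q = (1/n)·A·R^(2/3)·S^(1/2) = (1/0.019) × 0.3249 × 0.2015^(2/3) × 0.0015^(1/2) = 0.2276 m³/s

0.228 m³/s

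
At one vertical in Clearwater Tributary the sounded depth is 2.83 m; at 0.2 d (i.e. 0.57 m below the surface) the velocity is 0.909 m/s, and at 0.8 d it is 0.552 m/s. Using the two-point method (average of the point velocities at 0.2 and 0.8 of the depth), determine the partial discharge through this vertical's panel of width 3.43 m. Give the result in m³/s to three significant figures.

7.09 m³/s

v̄ = (0.909 + 0.552) / 2 = 0.7305 m/s
q = v̄ × d × w = 0.7305 × 2.83 × 3.43 = 7.091 m³/s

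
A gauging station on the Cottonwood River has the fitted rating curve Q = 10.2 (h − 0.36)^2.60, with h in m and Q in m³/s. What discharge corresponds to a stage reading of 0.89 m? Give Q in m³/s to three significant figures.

1.96 m³/s

Q = 10.2 × (0.89 − 0.36)^2.60 = 10.2 × 0.53^2.60 = 1.958 m³/s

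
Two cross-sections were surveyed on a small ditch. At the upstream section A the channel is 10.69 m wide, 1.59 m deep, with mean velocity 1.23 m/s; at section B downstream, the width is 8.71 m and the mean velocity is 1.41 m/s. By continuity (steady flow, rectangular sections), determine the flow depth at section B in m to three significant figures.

1.70 m

Q = A₁V₁ = (10.69×1.59) × 1.23 = 20.91 m³/s
d₂ = Q/(b₂ V₂) = 20.91/(8.71×1.41) = 1.702 m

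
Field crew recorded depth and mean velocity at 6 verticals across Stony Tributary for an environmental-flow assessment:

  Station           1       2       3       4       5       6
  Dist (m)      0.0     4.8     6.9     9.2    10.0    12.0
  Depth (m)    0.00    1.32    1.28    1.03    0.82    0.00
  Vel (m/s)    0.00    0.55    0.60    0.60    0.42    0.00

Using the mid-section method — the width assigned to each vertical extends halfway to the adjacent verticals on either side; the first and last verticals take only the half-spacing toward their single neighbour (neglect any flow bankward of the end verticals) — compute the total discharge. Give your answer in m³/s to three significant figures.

5.63 m³/s

w_2 = (6.9 − 0.0)/2 = 3.45 m; q_2 = 0.55 × 1.32 × 3.45 = 2.505 m³/s
w_3 = (9.2 − 4.8)/2 = 2.2 m; q_3 = 0.60 × 1.28 × 2.2 = 1.690 m³/s
w_4 = (10.0 − 6.9)/2 = 1.55 m; q_4 = 0.60 × 1.03 × 1.55 = 0.9579 m³/s
w_5 = (12.0 − 9.2)/2 = 1.4 m; q_5 = 0.42 × 0.82 × 1.4 = 0.4822 m³/s
Stations 1, 6 contribute zero (depth or velocity is 0).
Q = Σ qᵢ = 5.634 m³/s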